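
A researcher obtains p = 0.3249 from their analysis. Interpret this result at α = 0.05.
Since p = 0.3249 > α = 0.05, fail to reject H₀.
There is insufficient evidence to reject the null hypothesis; the result is not statistically significant at the 0.05 level.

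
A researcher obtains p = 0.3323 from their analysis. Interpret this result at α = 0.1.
Since p = 0.3323 > α = 0.1, fail to reject H₀.
There is insufficient evidence to reject the null hypothesis; the result is not statistically significant at the 0.1 level.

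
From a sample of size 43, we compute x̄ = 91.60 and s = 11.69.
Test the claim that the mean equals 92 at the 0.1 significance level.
One-sample t-test:
H₀: μ = 92
H₁: μ ≠ 92
df = n - 1 = 42
t = (x̄ - μ₀) / (s/√n) = (91.60 - 92) / (11.69/√43) = -0.224
p-value = 0.8236

Since p-value > α = 0.1, we fail to reject H₀.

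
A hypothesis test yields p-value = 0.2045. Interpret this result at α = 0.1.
Since p = 0.2045 > α = 0.1, fail to reject H₀.
There is insufficient evidence to reject the null hypothesis; the result is not statistically significant at the 0.1 level.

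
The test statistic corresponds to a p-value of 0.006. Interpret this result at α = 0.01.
Since p = 0.006 < α = 0.01, reject H₀.
There is sufficient evidence to reject the null hypothesis; the result is statistically significant at the 0.01 level.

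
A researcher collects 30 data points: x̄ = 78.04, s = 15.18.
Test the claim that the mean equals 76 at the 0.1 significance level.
One-sample t-test:
H₀: μ = 76
H₁: μ ≠ 76
df = n - 1 = 29
t = (x̄ - μ₀) / (s/√n) = (78.04 - 76) / (15.18/√30) = 0.736
p-value = 0.4676

Since p-value > α = 0.1, we fail to reject H₀.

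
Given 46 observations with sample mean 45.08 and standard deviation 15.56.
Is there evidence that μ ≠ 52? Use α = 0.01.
One-sample t-test:
H₀: μ = 52
H₁: μ ≠ 52
df = n - 1 = 45
t = (x̄ - μ₀) / (s/√n) = (45.08 - 52) / (15.56/√46) = -3.016
p-value = 0.0042

Since p-value < α = 0.01, we reject H₀.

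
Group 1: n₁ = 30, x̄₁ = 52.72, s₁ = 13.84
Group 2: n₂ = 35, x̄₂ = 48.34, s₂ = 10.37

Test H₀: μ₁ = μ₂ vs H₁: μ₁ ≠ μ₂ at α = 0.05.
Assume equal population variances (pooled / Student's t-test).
Student's two-sample t-test (equal variances):
H₀: μ₁ = μ₂
H₁: μ₁ ≠ μ₂
df = n₁ + n₂ - 2 = 63
Pooled variance s_p² = [(n₁-1)s₁² + (n₂-1)s₂²] / (n₁ + n₂ - 2) = [(29)(13.84²) + (34)(10.37²)] / 63 = 146.2076
SE = √(s_p²(1/n₁ + 1/n₂)) = √(146.2076 × (1/30 + 1/35)) = 3.0085
t = (x̄₁ - x̄₂) / SE = (52.72 - 48.34) / 3.0085 = 4.38 / 3.0085 = 1.456
p-value = 0.1504

Since p-value > α = 0.05, we fail to reject H₀.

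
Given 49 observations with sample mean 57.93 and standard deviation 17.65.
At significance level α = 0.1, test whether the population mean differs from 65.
One-sample t-test:
H₀: μ = 65
H₁: μ ≠ 65
df = n - 1 = 48
t = (x̄ - μ₀) / (s/√n) = (57.93 - 65) / (17.65/√49) = -2.804
p-value = 0.0073

Since p-value < α = 0.1, we reject H₀.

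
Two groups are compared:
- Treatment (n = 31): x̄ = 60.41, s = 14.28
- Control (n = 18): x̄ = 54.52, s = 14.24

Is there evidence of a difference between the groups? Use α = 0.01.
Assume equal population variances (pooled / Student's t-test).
Student's two-sample t-test (equal variances):
H₀: μ₁ = μ₂
H₁: μ₁ ≠ μ₂
df = n₁ + n₂ - 2 = 47
Pooled variance s_p² = [(n₁-1)s₁² + (n₂-1)s₂²] / (n₁ + n₂ - 2) = [(30)(14.28²) + (17)(14.24²)] / 47 = 203.5058
SE = √(s_p²(1/n₁ + 1/n₂)) = √(203.5058 × (1/31 + 1/18)) = 4.2274
t = (x̄₁ - x̄₂) / SE = (60.41 - 54.52) / 4.2274 = 5.89 / 4.2274 = 1.393
p-value = 0.1701

Since p-value > α = 0.01, we fail to reject H₀.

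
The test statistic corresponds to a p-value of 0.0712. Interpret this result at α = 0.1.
Since p = 0.0712 < α = 0.1, reject H₀.
There is sufficient evidence to reject the null hypothesis; the result is statistically significant at the 0.1 level.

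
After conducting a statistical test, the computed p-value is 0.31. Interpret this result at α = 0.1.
Since p = 0.31 > α = 0.1, fail to reject H₀.
There is insufficient evidence to reject the null hypothesis; the result is not statistically significant at the 0.1 level.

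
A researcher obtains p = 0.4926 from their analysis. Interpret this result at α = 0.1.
Since p = 0.4926 > α = 0.1, fail to reject H₀.
There is insufficient evidence to reject the null hypothesis; the result is not statistically significant at the 0.1 level.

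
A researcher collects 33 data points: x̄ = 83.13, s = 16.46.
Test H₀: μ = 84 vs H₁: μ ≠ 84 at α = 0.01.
One-sample t-test:
H₀: μ = 84
H₁: μ ≠ 84
df = n - 1 = 32
t = (x̄ - μ₀) / (s/√n) = (83.13 - 84) / (16.46/√33) = -0.304
p-value = 0.7634

Since p-value > α = 0.01, we fail to reject H₀.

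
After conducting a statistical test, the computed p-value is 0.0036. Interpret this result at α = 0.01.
Since p = 0.0036 < α = 0.01, reject H₀.
There is sufficient evidence to reject the null hypothesis; the result is statistically significant at the 0.01 level.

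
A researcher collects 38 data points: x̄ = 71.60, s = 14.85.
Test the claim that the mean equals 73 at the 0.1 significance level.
One-sample t-test:
H₀: μ = 73
H₁: μ ≠ 73
df = n - 1 = 37
t = (x̄ - μ₀) / (s/√n) = (71.60 - 73) / (14.85/√38) = -0.581
p-value = 0.5647

Since p-value > α = 0.1, we fail to reject H₀.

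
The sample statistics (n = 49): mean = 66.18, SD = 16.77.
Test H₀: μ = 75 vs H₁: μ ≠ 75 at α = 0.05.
One-sample t-test:
H₀: μ = 75
H₁: μ ≠ 75
df = n - 1 = 48
t = (x̄ - μ₀) / (s/√n) = (66.18 - 75) / (16.77/√49) = -3.682
p-value = 0.0006

Since p-value < α = 0.05, we reject H₀.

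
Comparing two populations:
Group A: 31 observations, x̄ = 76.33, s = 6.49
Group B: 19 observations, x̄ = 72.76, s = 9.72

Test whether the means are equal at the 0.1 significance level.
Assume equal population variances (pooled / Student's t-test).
Student's two-sample t-test (equal variances):
H₀: μ₁ = μ₂
H₁: μ₁ ≠ μ₂
df = n₁ + n₂ - 2 = 48
Pooled variance s_p² = [(n₁-1)s₁² + (n₂-1)s₂²] / (n₁ + n₂ - 2) = [(30)(6.49²) + (18)(9.72²)] / 48 = 61.7545
SE = √(s_p²(1/n₁ + 1/n₂)) = √(61.7545 × (1/31 + 1/19)) = 2.2896
t = (x̄₁ - x̄₂) / SE = (76.33 - 72.76) / 2.2896 = 3.57 / 2.2896 = 1.559
p-value = 0.1255

Since p-value > α = 0.1, we fail to reject H₀.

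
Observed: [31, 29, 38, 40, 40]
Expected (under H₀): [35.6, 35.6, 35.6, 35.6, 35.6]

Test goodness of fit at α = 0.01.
Chi-square goodness of fit test:
H₀: observed counts match expected distribution
H₁: observed counts differ from expected distribution
df = k - 1 = 4
χ² = Σ(O - E)²/E
   = (31 - 35.6)²/35.6 + (29 - 35.6)²/35.6 + (38 - 35.6)²/35.6 + (40 - 35.6)²/35.6 + (40 - 35.6)²/35.6
   = 0.594 + 1.224 + 0.162 + 0.544 + 0.544
   = 3.07
p-value = 0.5466

Since p-value > α = 0.01, we fail to reject H₀.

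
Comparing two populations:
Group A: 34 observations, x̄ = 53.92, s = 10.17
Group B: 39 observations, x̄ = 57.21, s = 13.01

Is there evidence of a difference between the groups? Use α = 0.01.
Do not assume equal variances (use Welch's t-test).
Welch's two-sample t-test:
H₀: μ₁ = μ₂
H₁: μ₁ ≠ μ₂
s₁²/n₁ = 10.17²/34 = 3.0420,  s₂²/n₂ = 13.01²/39 = 4.3400
SE = √(s₁²/n₁ + s₂²/n₂) = √(3.0420 + 4.3400) = 2.7170
df (Welch-Satterthwaite) = (s₁²/n₁ + s₂²/n₂)² / [(s₁²/n₁)²/(n₁-1) + (s₂²/n₂)²/(n₂-1)] ≈ 70.22
t = (x̄₁ - x̄₂) / SE = (53.92 - 57.21) / 2.7170 = -3.29 / 2.7170 = -1.211
p-value = 0.2300

Since p-value > α = 0.01, we fail to reject H₀.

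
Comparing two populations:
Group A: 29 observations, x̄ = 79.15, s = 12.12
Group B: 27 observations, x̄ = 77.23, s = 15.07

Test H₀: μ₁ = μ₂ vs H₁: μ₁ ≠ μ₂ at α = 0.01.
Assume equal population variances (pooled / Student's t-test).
Student's two-sample t-test (equal variances):
H₀: μ₁ = μ₂
H₁: μ₁ ≠ μ₂
df = n₁ + n₂ - 2 = 54
Pooled variance s_p² = [(n₁-1)s₁² + (n₂-1)s₂²] / (n₁ + n₂ - 2) = [(28)(12.12²) + (26)(15.07²)] / 54 = 185.5143
SE = √(s_p²(1/n₁ + 1/n₂)) = √(185.5143 × (1/29 + 1/27)) = 3.6425
t = (x̄₁ - x̄₂) / SE = (79.15 - 77.23) / 3.6425 = 1.92 / 3.6425 = 0.527
p-value = 0.6003

Since p-value > α = 0.01, we fail to reject H₀.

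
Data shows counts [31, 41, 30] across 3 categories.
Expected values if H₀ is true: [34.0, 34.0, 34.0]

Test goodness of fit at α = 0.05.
Chi-square goodness of fit test:
H₀: observed counts match expected distribution
H₁: observed counts differ from expected distribution
df = k - 1 = 2
χ² = Σ(O - E)²/E
   = (31 - 34.0)²/34.0 + (41 - 34.0)²/34.0 + (30 - 34.0)²/34.0
   = 0.265 + 1.441 + 0.471
   = 2.18
p-value = 0.3368

Since p-value > α = 0.05, we fail to reject H₀.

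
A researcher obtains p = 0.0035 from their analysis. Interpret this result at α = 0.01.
Since p = 0.0035 < α = 0.01, reject H₀.
There is sufficient evidence to reject the null hypothesis; the result is statistically significant at the 0.01 level.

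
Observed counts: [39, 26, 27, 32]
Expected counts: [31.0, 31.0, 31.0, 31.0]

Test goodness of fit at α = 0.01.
Chi-square goodness of fit test:
H₀: observed counts match expected distribution
H₁: observed counts differ from expected distribution
df = k - 1 = 3
χ² = Σ(O - E)²/E
   = (39 - 31.0)²/31.0 + (26 - 31.0)²/31.0 + (27 - 31.0)²/31.0 + (32 - 31.0)²/31.0
   = 2.065 + 0.806 + 0.516 + 0.032
   = 3.42
p-value = 0.3314

Since p-value > α = 0.01, we fail to reject H₀.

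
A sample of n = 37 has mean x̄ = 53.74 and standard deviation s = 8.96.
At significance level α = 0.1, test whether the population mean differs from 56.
One-sample t-test:
H₀: μ = 56
H₁: μ ≠ 56
df = n - 1 = 36
t = (x̄ - μ₀) / (s/√n) = (53.74 - 56) / (8.96/√37) = -1.534
p-value = 0.1337

Since p-value > α = 0.1, we fail to reject H₀.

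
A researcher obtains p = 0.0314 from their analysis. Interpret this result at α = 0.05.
Since p = 0.0314 < α = 0.05, reject H₀.
There is sufficient evidence to reject the null hypothesis; the result is statistically significant at the 0.05 level.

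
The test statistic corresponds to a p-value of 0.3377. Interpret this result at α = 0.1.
Since p = 0.3377 > α = 0.1, fail to reject H₀.
There is insufficient evidence to reject the null hypothesis; the result is not statistically significant at the 0.1 level.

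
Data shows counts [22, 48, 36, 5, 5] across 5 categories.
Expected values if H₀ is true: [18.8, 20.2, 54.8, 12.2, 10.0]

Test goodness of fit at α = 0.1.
Chi-square goodness of fit test:
H₀: observed counts match expected distribution
H₁: observed counts differ from expected distribution
df = k - 1 = 4
χ² = Σ(O - E)²/E
   = (22 - 18.8)²/18.8 + (48 - 20.2)²/20.2 + (36 - 54.8)²/54.8 + (5 - 12.2)²/12.2 + (5 - 10.0)²/10.0
   = 0.545 + 38.259 + 6.450 + 4.249 + 2.500
   = 52.00
p-value < 0.0001

Since p-value < α = 0.1, we reject H₀.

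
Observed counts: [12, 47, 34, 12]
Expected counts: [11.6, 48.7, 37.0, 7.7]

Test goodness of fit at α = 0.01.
Chi-square goodness of fit test:
H₀: observed counts match expected distribution
H₁: observed counts differ from expected distribution
df = k - 1 = 3
χ² = Σ(O - E)²/E
   = (12 - 11.6)²/11.6 + (47 - 48.7)²/48.7 + (34 - 37.0)²/37.0 + (12 - 7.7)²/7.7
   = 0.014 + 0.059 + 0.243 + 2.401
   = 2.72
p-value = 0.4372

Since p-value > α = 0.01, we fail to reject H₀.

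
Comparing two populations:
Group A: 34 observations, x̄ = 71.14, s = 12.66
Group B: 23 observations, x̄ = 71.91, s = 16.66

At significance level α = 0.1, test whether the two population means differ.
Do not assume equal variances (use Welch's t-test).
Welch's two-sample t-test:
H₀: μ₁ = μ₂
H₁: μ₁ ≠ μ₂
s₁²/n₁ = 12.66²/34 = 4.7140,  s₂²/n₂ = 16.66²/23 = 12.0676
SE = √(s₁²/n₁ + s₂²/n₂) = √(4.7140 + 12.0676) = 4.0965
df (Welch-Satterthwaite) = (s₁²/n₁ + s₂²/n₂)² / [(s₁²/n₁)²/(n₁-1) + (s₂²/n₂)²/(n₂-1)] ≈ 38.62
t = (x̄₁ - x̄₂) / SE = (71.14 - 71.91) / 4.0965 = -0.77 / 4.0965 = -0.188
p-value = 0.8519

Since p-value > α = 0.1, we fail to reject H₀.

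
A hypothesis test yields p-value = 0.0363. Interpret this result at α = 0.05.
Since p = 0.0363 < α = 0.05, reject H₀.
There is sufficient evidence to reject the null hypothesis; the result is statistically significant at the 0.05 level.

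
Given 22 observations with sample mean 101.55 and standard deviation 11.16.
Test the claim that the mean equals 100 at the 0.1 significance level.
One-sample t-test:
H₀: μ = 100
H₁: μ ≠ 100
df = n - 1 = 21
t = (x̄ - μ₀) / (s/√n) = (101.55 - 100) / (11.16/√22) = 0.651
p-value = 0.5218

Since p-value > α = 0.1, we fail to reject H₀.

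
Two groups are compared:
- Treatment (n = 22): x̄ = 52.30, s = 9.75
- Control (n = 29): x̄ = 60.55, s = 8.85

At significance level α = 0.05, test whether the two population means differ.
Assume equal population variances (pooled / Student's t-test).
Student's two-sample t-test (equal variances):
H₀: μ₁ = μ₂
H₁: μ₁ ≠ μ₂
df = n₁ + n₂ - 2 = 49
Pooled variance s_p² = [(n₁-1)s₁² + (n₂-1)s₂²] / (n₁ + n₂ - 2) = [(21)(9.75²) + (28)(8.85²)] / 49 = 85.4968
SE = √(s_p²(1/n₁ + 1/n₂)) = √(85.4968 × (1/22 + 1/29)) = 2.6143
t = (x̄₁ - x̄₂) / SE = (52.30 - 60.55) / 2.6143 = -8.25 / 2.6143 = -3.156
p-value = 0.0027

Since p-value < α = 0.05, we reject H₀.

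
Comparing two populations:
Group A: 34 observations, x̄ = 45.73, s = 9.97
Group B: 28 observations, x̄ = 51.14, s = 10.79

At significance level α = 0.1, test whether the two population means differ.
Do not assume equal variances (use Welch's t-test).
Welch's two-sample t-test:
H₀: μ₁ = μ₂
H₁: μ₁ ≠ μ₂
s₁²/n₁ = 9.97²/34 = 2.9236,  s₂²/n₂ = 10.79²/28 = 4.1580
SE = √(s₁²/n₁ + s₂²/n₂) = √(2.9236 + 4.1580) = 2.6611
df (Welch-Satterthwaite) = (s₁²/n₁ + s₂²/n₂)² / [(s₁²/n₁)²/(n₁-1) + (s₂²/n₂)²/(n₂-1)] ≈ 55.76
t = (x̄₁ - x̄₂) / SE = (45.73 - 51.14) / 2.6611 = -5.41 / 2.6611 = -2.033
p-value = 0.0468

Since p-value < α = 0.1, we reject H₀.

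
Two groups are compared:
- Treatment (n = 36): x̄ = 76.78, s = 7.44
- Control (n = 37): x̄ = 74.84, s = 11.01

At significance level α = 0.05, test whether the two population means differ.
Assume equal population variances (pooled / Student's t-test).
Student's two-sample t-test (equal variances):
H₀: μ₁ = μ₂
H₁: μ₁ ≠ μ₂
df = n₁ + n₂ - 2 = 71
Pooled variance s_p² = [(n₁-1)s₁² + (n₂-1)s₂²] / (n₁ + n₂ - 2) = [(35)(7.44²) + (36)(11.01²)] / 71 = 88.7507
SE = √(s_p²(1/n₁ + 1/n₂)) = √(88.7507 × (1/36 + 1/37)) = 2.2054
t = (x̄₁ - x̄₂) / SE = (76.78 - 74.84) / 2.2054 = 1.94 / 2.2054 = 0.880
p-value = 0.3820

Since p-value > α = 0.05, we fail to reject H₀.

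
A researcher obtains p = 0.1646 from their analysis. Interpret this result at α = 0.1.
Since p = 0.1646 > α = 0.1, fail to reject H₀.
There is insufficient evidence to reject the null hypothesis; the result is not statistically significant at the 0.1 level.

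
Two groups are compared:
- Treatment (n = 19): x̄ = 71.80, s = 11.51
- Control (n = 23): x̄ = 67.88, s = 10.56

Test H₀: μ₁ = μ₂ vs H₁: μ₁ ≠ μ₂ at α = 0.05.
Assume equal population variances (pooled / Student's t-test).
Student's two-sample t-test (equal variances):
H₀: μ₁ = μ₂
H₁: μ₁ ≠ μ₂
df = n₁ + n₂ - 2 = 40
Pooled variance s_p² = [(n₁-1)s₁² + (n₂-1)s₂²] / (n₁ + n₂ - 2) = [(18)(11.51²) + (22)(10.56²)] / 40 = 120.9485
SE = √(s_p²(1/n₁ + 1/n₂)) = √(120.9485 × (1/19 + 1/23)) = 3.4094
t = (x̄₁ - x̄₂) / SE = (71.80 - 67.88) / 3.4094 = 3.92 / 3.4094 = 1.150
p-value = 0.2571

Since p-value > α = 0.05, we fail to reject H₀.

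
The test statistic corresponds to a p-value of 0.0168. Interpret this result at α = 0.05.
Since p = 0.0168 < α = 0.05, reject H₀.
There is sufficient evidence to reject the null hypothesis; the result is statistically significant at the 0.05 level.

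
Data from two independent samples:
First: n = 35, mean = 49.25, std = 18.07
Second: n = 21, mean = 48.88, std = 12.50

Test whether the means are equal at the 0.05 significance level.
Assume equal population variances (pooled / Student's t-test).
Student's two-sample t-test (equal variances):
H₀: μ₁ = μ₂
H₁: μ₁ ≠ μ₂
df = n₁ + n₂ - 2 = 54
Pooled variance s_p² = [(n₁-1)s₁² + (n₂-1)s₂²] / (n₁ + n₂ - 2) = [(34)(18.07²) + (20)(12.50²)] / 54 = 263.4601
SE = √(s_p²(1/n₁ + 1/n₂)) = √(263.4601 × (1/35 + 1/21)) = 4.4803
t = (x̄₁ - x̄₂) / SE = (49.25 - 48.88) / 4.4803 = 0.37 / 4.4803 = 0.083
p-value = 0.9345

Since p-value > α = 0.05, we fail to reject H₀.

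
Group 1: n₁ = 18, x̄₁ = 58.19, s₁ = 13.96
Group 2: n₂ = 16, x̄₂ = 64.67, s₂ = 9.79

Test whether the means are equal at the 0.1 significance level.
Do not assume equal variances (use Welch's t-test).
Welch's two-sample t-test:
H₀: μ₁ = μ₂
H₁: μ₁ ≠ μ₂
s₁²/n₁ = 13.96²/18 = 10.8268,  s₂²/n₂ = 9.79²/16 = 5.9903
SE = √(s₁²/n₁ + s₂²/n₂) = √(10.8268 + 5.9903) = 4.1009
df (Welch-Satterthwaite) = (s₁²/n₁ + s₂²/n₂)² / [(s₁²/n₁)²/(n₁-1) + (s₂²/n₂)²/(n₂-1)] ≈ 30.45
t = (x̄₁ - x̄₂) / SE = (58.19 - 64.67) / 4.1009 = -6.48 / 4.1009 = -1.580
p-value = 0.1244

Since p-value > α = 0.1, we fail to reject H₀.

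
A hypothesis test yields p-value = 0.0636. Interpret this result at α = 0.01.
Since p = 0.0636 > α = 0.01, fail to reject H₀.
There is insufficient evidence to reject the null hypothesis; the result is not statistically significant at the 0.01 level.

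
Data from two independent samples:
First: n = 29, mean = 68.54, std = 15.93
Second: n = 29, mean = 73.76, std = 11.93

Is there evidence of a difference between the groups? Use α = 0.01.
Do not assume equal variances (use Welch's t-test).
Welch's two-sample t-test:
H₀: μ₁ = μ₂
H₁: μ₁ ≠ μ₂
s₁²/n₁ = 15.93²/29 = 8.7505,  s₂²/n₂ = 11.93²/29 = 4.9078
SE = √(s₁²/n₁ + s₂²/n₂) = √(8.7505 + 4.9078) = 3.6957
df (Welch-Satterthwaite) = (s₁²/n₁ + s₂²/n₂)² / [(s₁²/n₁)²/(n₁-1) + (s₂²/n₂)²/(n₂-1)] ≈ 51.89
t = (x̄₁ - x̄₂) / SE = (68.54 - 73.76) / 3.6957 = -5.22 / 3.6957 = -1.412
p-value = 0.1638

Since p-value > α = 0.01, we fail to reject H₀.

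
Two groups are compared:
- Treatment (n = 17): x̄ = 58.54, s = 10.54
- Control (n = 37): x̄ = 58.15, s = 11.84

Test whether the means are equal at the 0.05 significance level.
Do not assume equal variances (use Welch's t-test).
Welch's two-sample t-test:
H₀: μ₁ = μ₂
H₁: μ₁ ≠ μ₂
s₁²/n₁ = 10.54²/17 = 6.5348,  s₂²/n₂ = 11.84²/37 = 3.7888
SE = √(s₁²/n₁ + s₂²/n₂) = √(6.5348 + 3.7888) = 3.2130
df (Welch-Satterthwaite) = (s₁²/n₁ + s₂²/n₂)² / [(s₁²/n₁)²/(n₁-1) + (s₂²/n₂)²/(n₂-1)] ≈ 34.74
t = (x̄₁ - x̄₂) / SE = (58.54 - 58.15) / 3.2130 = 0.39 / 3.2130 = 0.121
p-value = 0.9041

Since p-value > α = 0.05, we fail to reject H₀.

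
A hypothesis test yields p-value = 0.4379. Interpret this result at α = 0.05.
Since p = 0.4379 > α = 0.05, fail to reject H₀.
There is insufficient evidence to reject the null hypothesis; the result is not statistically significant at the 0.05 level.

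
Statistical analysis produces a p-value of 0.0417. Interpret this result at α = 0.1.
Since p = 0.0417 < α = 0.1, reject H₀.
There is sufficient evidence to reject the null hypothesis; the result is statistically significant at the 0.1 level.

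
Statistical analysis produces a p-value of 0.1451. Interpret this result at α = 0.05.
Since p = 0.1451 > α = 0.05, fail to reject H₀.
There is insufficient evidence to reject the null hypothesis; the result is not statistically significant at the 0.05 level.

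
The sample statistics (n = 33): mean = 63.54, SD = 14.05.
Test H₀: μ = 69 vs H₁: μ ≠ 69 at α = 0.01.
One-sample t-test:
H₀: μ = 69
H₁: μ ≠ 69
df = n - 1 = 32
t = (x̄ - μ₀) / (s/√n) = (63.54 - 69) / (14.05/√33) = -2.232
p-value = 0.0327

Since p-value > α = 0.01, we fail to reject H₀.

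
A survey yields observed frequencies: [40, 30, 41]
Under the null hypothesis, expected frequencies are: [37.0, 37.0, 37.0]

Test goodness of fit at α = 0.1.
Chi-square goodness of fit test:
H₀: observed counts match expected distribution
H₁: observed counts differ from expected distribution
df = k - 1 = 2
χ² = Σ(O - E)²/E
   = (40 - 37.0)²/37.0 + (30 - 37.0)²/37.0 + (41 - 37.0)²/37.0
   = 0.243 + 1.324 + 0.432
   = 2.00
p-value = 0.3679

Since p-value > α = 0.1, we fail to reject H₀.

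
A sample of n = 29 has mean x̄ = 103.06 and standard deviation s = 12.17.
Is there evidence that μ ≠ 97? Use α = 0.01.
One-sample t-test:
H₀: μ = 97
H₁: μ ≠ 97
df = n - 1 = 28
t = (x̄ - μ₀) / (s/√n) = (103.06 - 97) / (12.17/√29) = 2.682
p-value = 0.0121

Since p-value > α = 0.01, we fail to reject H₀.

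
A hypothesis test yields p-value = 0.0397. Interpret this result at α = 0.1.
Since p = 0.0397 < α = 0.1, reject H₀.
There is sufficient evidence to reject the null hypothesis; the result is statistically significant at the 0.1 level.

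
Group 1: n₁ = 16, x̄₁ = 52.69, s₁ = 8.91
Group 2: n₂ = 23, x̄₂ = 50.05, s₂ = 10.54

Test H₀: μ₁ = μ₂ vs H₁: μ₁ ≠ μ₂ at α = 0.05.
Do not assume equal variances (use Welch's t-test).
Welch's two-sample t-test:
H₀: μ₁ = μ₂
H₁: μ₁ ≠ μ₂
s₁²/n₁ = 8.91²/16 = 4.9618,  s₂²/n₂ = 10.54²/23 = 4.8301
SE = √(s₁²/n₁ + s₂²/n₂) = √(4.9618 + 4.8301) = 3.1292
df (Welch-Satterthwaite) = (s₁²/n₁ + s₂²/n₂)² / [(s₁²/n₁)²/(n₁-1) + (s₂²/n₂)²/(n₂-1)] ≈ 35.49
t = (x̄₁ - x̄₂) / SE = (52.69 - 50.05) / 3.1292 = 2.64 / 3.1292 = 0.844
p-value = 0.4045

Since p-value > α = 0.05, we fail to reject H₀.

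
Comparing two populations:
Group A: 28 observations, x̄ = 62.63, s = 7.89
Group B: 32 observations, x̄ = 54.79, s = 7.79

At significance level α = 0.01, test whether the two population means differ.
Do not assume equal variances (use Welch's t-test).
Welch's two-sample t-test:
H₀: μ₁ = μ₂
H₁: μ₁ ≠ μ₂
s₁²/n₁ = 7.89²/28 = 2.2233,  s₂²/n₂ = 7.79²/32 = 1.8964
SE = √(s₁²/n₁ + s₂²/n₂) = √(2.2233 + 1.8964) = 2.0297
df (Welch-Satterthwaite) = (s₁²/n₁ + s₂²/n₂)² / [(s₁²/n₁)²/(n₁-1) + (s₂²/n₂)²/(n₂-1)] ≈ 56.75
t = (x̄₁ - x̄₂) / SE = (62.63 - 54.79) / 2.0297 = 7.84 / 2.0297 = 3.863
p-value = 0.0003

Since p-value < α = 0.01, we reject H₀.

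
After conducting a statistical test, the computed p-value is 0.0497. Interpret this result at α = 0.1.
Since p = 0.0497 < α = 0.1, reject H₀.
There is sufficient evidence to reject the null hypothesis; the result is statistically significant at the 0.1 level.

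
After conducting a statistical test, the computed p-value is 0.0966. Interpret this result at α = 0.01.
Since p = 0.0966 > α = 0.01, fail to reject H₀.
There is insufficient evidence to reject the null hypothesis; the result is not statistically significant at the 0.01 level.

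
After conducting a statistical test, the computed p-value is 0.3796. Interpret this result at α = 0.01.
Since p = 0.3796 > α = 0.01, fail to reject H₀.
There is insufficient evidence to reject the null hypothesis; the result is not statistically significant at the 0.01 level.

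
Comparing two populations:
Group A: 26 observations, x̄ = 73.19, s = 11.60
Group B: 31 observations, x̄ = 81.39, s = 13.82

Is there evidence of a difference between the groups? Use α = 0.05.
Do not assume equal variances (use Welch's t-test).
Welch's two-sample t-test:
H₀: μ₁ = μ₂
H₁: μ₁ ≠ μ₂
s₁²/n₁ = 11.60²/26 = 5.1754,  s₂²/n₂ = 13.82²/31 = 6.1610
SE = √(s₁²/n₁ + s₂²/n₂) = √(5.1754 + 6.1610) = 3.3670
df (Welch-Satterthwaite) = (s₁²/n₁ + s₂²/n₂)² / [(s₁²/n₁)²/(n₁-1) + (s₂²/n₂)²/(n₂-1)] ≈ 55.00
t = (x̄₁ - x̄₂) / SE = (73.19 - 81.39) / 3.3670 = -8.20 / 3.3670 = -2.435
p-value = 0.0181

Since p-value < α = 0.05, we reject H₀.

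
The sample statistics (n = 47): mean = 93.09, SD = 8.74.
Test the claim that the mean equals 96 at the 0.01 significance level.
One-sample t-test:
H₀: μ = 96
H₁: μ ≠ 96
df = n - 1 = 46
t = (x̄ - μ₀) / (s/√n) = (93.09 - 96) / (8.74/√47) = -2.283
p-value = 0.0271

Since p-value > α = 0.01, we fail to reject H₀.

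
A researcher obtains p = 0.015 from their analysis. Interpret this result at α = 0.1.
Since p = 0.015 < α = 0.1, reject H₀.
There is sufficient evidence to reject the null hypothesis; the result is statistically significant at the 0.1 level.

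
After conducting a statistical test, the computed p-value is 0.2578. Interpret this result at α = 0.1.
Since p = 0.2578 > α = 0.1, fail to reject H₀.
There is insufficient evidence to reject the null hypothesis; the result is not statistically significant at the 0.1 level.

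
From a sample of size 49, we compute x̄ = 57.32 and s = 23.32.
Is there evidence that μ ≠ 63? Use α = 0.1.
One-sample t-test:
H₀: μ = 63
H₁: μ ≠ 63
df = n - 1 = 48
t = (x̄ - μ₀) / (s/√n) = (57.32 - 63) / (23.32/√49) = -1.705
p-value = 0.0947

Since p-value < α = 0.1, we reject H₀.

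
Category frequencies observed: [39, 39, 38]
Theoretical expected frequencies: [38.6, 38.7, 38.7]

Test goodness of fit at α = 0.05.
Chi-square goodness of fit test:
H₀: observed counts match expected distribution
H₁: observed counts differ from expected distribution
df = k - 1 = 2
χ² = Σ(O - E)²/E
   = (39 - 38.6)²/38.6 + (39 - 38.7)²/38.7 + (38 - 38.7)²/38.7
   = 0.004 + 0.002 + 0.013
   = 0.02
p-value = 0.9905

Since p-value > α = 0.05, we fail to reject H₀.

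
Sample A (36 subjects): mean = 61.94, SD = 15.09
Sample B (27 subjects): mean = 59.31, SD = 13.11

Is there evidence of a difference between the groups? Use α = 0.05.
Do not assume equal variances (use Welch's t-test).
Welch's two-sample t-test:
H₀: μ₁ = μ₂
H₁: μ₁ ≠ μ₂
s₁²/n₁ = 15.09²/36 = 6.3252,  s₂²/n₂ = 13.11²/27 = 6.3656
SE = √(s₁²/n₁ + s₂²/n₂) = √(6.3252 + 6.3656) = 3.5624
df (Welch-Satterthwaite) = (s₁²/n₁ + s₂²/n₂)² / [(s₁²/n₁)²/(n₁-1) + (s₂²/n₂)²/(n₂-1)] ≈ 59.62
t = (x̄₁ - x̄₂) / SE = (61.94 - 59.31) / 3.5624 = 2.63 / 3.5624 = 0.738
p-value = 0.4633

Since p-value > α = 0.05, we fail to reject H₀.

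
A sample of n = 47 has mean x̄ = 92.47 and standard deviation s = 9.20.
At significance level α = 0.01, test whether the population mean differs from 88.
One-sample t-test:
H₀: μ = 88
H₁: μ ≠ 88
df = n - 1 = 46
t = (x̄ - μ₀) / (s/√n) = (92.47 - 88) / (9.20/√47) = 3.331
p-value = 0.0017

Since p-value < α = 0.01, we reject H₀.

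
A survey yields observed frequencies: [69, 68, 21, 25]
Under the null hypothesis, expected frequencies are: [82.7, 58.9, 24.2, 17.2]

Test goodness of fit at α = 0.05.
Chi-square goodness of fit test:
H₀: observed counts match expected distribution
H₁: observed counts differ from expected distribution
df = k - 1 = 3
χ² = Σ(O - E)²/E
   = (69 - 82.7)²/82.7 + (68 - 58.9)²/58.9 + (21 - 24.2)²/24.2 + (25 - 17.2)²/17.2
   = 2.270 + 1.406 + 0.423 + 3.537
   = 7.64
p-value = 0.0542

Since p-value > α = 0.05, we fail to reject H₀.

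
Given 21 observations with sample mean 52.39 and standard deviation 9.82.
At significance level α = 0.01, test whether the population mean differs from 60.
One-sample t-test:
H₀: μ = 60
H₁: μ ≠ 60
df = n - 1 = 20
t = (x̄ - μ₀) / (s/√n) = (52.39 - 60) / (9.82/√21) = -3.551
p-value = 0.0020

Since p-value < α = 0.01, we reject H₀.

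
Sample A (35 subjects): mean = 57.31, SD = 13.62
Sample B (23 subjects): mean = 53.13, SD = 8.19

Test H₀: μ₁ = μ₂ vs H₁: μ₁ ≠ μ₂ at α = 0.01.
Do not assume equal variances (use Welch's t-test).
Welch's two-sample t-test:
H₀: μ₁ = μ₂
H₁: μ₁ ≠ μ₂
s₁²/n₁ = 13.62²/35 = 5.3001,  s₂²/n₂ = 8.19²/23 = 2.9164
SE = √(s₁²/n₁ + s₂²/n₂) = √(5.3001 + 2.9164) = 2.8664
df (Welch-Satterthwaite) = (s₁²/n₁ + s₂²/n₂)² / [(s₁²/n₁)²/(n₁-1) + (s₂²/n₂)²/(n₂-1)] ≈ 55.66
t = (x̄₁ - x̄₂) / SE = (57.31 - 53.13) / 2.8664 = 4.18 / 2.8664 = 1.458
p-value = 0.1504

Since p-value > α = 0.01, we fail to reject H₀.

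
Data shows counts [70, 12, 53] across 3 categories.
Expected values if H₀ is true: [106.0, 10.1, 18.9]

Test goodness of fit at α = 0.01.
Chi-square goodness of fit test:
H₀: observed counts match expected distribution
H₁: observed counts differ from expected distribution
df = k - 1 = 2
χ² = Σ(O - E)²/E
   = (70 - 106.0)²/106.0 + (12 - 10.1)²/10.1 + (53 - 18.9)²/18.9
   = 12.226 + 0.357 + 61.524
   = 74.11
p-value < 0.0001

Since p-value < α = 0.01, we reject H₀.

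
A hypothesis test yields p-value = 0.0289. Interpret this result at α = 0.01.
Since p = 0.0289 > α = 0.01, fail to reject H₀.
There is insufficient evidence to reject the null hypothesis; the result is not statistically significant at the 0.01 level.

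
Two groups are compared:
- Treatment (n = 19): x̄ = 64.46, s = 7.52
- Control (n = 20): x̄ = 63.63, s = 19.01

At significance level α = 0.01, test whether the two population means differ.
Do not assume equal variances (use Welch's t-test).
Welch's two-sample t-test:
H₀: μ₁ = μ₂
H₁: μ₁ ≠ μ₂
s₁²/n₁ = 7.52²/19 = 2.9763,  s₂²/n₂ = 19.01²/20 = 18.0690
SE = √(s₁²/n₁ + s₂²/n₂) = √(2.9763 + 18.0690) = 4.5875
df (Welch-Satterthwaite) = (s₁²/n₁ + s₂²/n₂)² / [(s₁²/n₁)²/(n₁-1) + (s₂²/n₂)²/(n₂-1)] ≈ 25.06
t = (x̄₁ - x̄₂) / SE = (64.46 - 63.63) / 4.5875 = 0.83 / 4.5875 = 0.181
p-value = 0.8579

Since p-value > α = 0.01, we fail to reject H₀.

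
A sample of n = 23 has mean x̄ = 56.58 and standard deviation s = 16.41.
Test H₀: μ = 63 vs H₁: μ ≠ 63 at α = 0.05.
One-sample t-test:
H₀: μ = 63
H₁: μ ≠ 63
df = n - 1 = 22
t = (x̄ - μ₀) / (s/√n) = (56.58 - 63) / (16.41/√23) = -1.876
p-value = 0.0740

Since p-value > α = 0.05, we fail to reject H₀.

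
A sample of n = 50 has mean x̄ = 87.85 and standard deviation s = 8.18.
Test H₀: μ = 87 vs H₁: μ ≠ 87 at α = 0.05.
One-sample t-test:
H₀: μ = 87
H₁: μ ≠ 87
df = n - 1 = 49
t = (x̄ - μ₀) / (s/√n) = (87.85 - 87) / (8.18/√50) = 0.735
p-value = 0.4660

Since p-value > α = 0.05, we fail to reject H₀.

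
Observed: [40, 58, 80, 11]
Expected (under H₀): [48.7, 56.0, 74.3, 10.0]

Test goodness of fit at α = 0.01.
Chi-square goodness of fit test:
H₀: observed counts match expected distribution
H₁: observed counts differ from expected distribution
df = k - 1 = 3
χ² = Σ(O - E)²/E
   = (40 - 48.7)²/48.7 + (58 - 56.0)²/56.0 + (80 - 74.3)²/74.3 + (11 - 10.0)²/10.0
   = 1.554 + 0.071 + 0.437 + 0.100
   = 2.16
p-value = 0.5393

Since p-value > α = 0.01, we fail to reject H₀.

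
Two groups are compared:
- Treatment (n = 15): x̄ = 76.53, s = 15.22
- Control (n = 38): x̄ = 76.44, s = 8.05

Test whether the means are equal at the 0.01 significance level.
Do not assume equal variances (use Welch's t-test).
Welch's two-sample t-test:
H₀: μ₁ = μ₂
H₁: μ₁ ≠ μ₂
s₁²/n₁ = 15.22²/15 = 15.4432,  s₂²/n₂ = 8.05²/38 = 1.7053
SE = √(s₁²/n₁ + s₂²/n₂) = √(15.4432 + 1.7053) = 4.1411
df (Welch-Satterthwaite) = (s₁²/n₁ + s₂²/n₂)² / [(s₁²/n₁)²/(n₁-1) + (s₂²/n₂)²/(n₂-1)] ≈ 17.18
t = (x̄₁ - x̄₂) / SE = (76.53 - 76.44) / 4.1411 = 0.09 / 4.1411 = 0.022
p-value = 0.9829

Since p-value > α = 0.01, we fail to reject H₀.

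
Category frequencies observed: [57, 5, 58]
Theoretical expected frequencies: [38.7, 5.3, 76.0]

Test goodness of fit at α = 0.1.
Chi-square goodness of fit test:
H₀: observed counts match expected distribution
H₁: observed counts differ from expected distribution
df = k - 1 = 2
χ² = Σ(O - E)²/E
   = (57 - 38.7)²/38.7 + (5 - 5.3)²/5.3 + (58 - 76.0)²/76.0
   = 8.653 + 0.017 + 4.263
   = 12.93
p-value = 0.0016

Since p-value < α = 0.1, we reject H₀.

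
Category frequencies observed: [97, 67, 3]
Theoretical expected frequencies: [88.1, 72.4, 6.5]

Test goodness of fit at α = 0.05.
Chi-square goodness of fit test:
H₀: observed counts match expected distribution
H₁: observed counts differ from expected distribution
df = k - 1 = 2
χ² = Σ(O - E)²/E
   = (97 - 88.1)²/88.1 + (67 - 72.4)²/72.4 + (3 - 6.5)²/6.5
   = 0.899 + 0.403 + 1.885
   = 3.19
p-value = 0.2033

Since p-value > α = 0.05, we fail to reject H₀.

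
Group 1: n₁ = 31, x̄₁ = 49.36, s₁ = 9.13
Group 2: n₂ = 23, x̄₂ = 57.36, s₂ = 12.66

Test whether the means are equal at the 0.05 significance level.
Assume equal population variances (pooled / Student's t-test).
Student's two-sample t-test (equal variances):
H₀: μ₁ = μ₂
H₁: μ₁ ≠ μ₂
df = n₁ + n₂ - 2 = 52
Pooled variance s_p² = [(n₁-1)s₁² + (n₂-1)s₂²] / (n₁ + n₂ - 2) = [(30)(9.13²) + (22)(12.66²)] / 52 = 115.8994
SE = √(s_p²(1/n₁ + 1/n₂)) = √(115.8994 × (1/31 + 1/23)) = 2.9627
t = (x̄₁ - x̄₂) / SE = (49.36 - 57.36) / 2.9627 = -8.00 / 2.9627 = -2.700
p-value = 0.0093

Since p-value < α = 0.05, we reject H₀.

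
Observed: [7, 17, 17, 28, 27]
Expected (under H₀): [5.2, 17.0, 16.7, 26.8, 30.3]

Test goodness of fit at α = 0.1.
Chi-square goodness of fit test:
H₀: observed counts match expected distribution
H₁: observed counts differ from expected distribution
df = k - 1 = 4
χ² = Σ(O - E)²/E
   = (7 - 5.2)²/5.2 + (17 - 17.0)²/17.0 + (17 - 16.7)²/16.7 + (28 - 26.8)²/26.8 + (27 - 30.3)²/30.3
   = 0.623 + 0.000 + 0.005 + 0.054 + 0.359
   = 1.04
p-value = 0.9034

Since p-value > α = 0.1, we fail to reject H₀.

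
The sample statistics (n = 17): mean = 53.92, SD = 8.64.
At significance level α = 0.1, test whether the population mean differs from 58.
One-sample t-test:
H₀: μ = 58
H₁: μ ≠ 58
df = n - 1 = 16
t = (x̄ - μ₀) / (s/√n) = (53.92 - 58) / (8.64/√17) = -1.947
p-value = 0.0693

Since p-value < α = 0.1, we reject H₀.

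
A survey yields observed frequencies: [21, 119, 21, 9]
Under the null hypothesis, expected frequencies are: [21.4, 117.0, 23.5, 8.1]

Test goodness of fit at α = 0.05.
Chi-square goodness of fit test:
H₀: observed counts match expected distribution
H₁: observed counts differ from expected distribution
df = k - 1 = 3
χ² = Σ(O - E)²/E
   = (21 - 21.4)²/21.4 + (119 - 117.0)²/117.0 + (21 - 23.5)²/23.5 + (9 - 8.1)²/8.1
   = 0.007 + 0.034 + 0.266 + 0.100
   = 0.41
p-value = 0.9387

Since p-value > α = 0.05, we fail to reject H₀.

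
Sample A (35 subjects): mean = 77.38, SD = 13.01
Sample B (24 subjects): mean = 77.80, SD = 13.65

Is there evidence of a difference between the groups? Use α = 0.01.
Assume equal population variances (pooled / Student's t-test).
Student's two-sample t-test (equal variances):
H₀: μ₁ = μ₂
H₁: μ₁ ≠ μ₂
df = n₁ + n₂ - 2 = 57
Pooled variance s_p² = [(n₁-1)s₁² + (n₂-1)s₂²] / (n₁ + n₂ - 2) = [(34)(13.01²) + (23)(13.65²)] / 57 = 176.1449
SE = √(s_p²(1/n₁ + 1/n₂)) = √(176.1449 × (1/35 + 1/24)) = 3.5174
t = (x̄₁ - x̄₂) / SE = (77.38 - 77.80) / 3.5174 = -0.42 / 3.5174 = -0.119
p-value = 0.9054

Since p-value > α = 0.01, we fail to reject H₀.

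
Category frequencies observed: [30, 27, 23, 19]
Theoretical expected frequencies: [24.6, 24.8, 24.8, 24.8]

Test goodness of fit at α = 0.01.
Chi-square goodness of fit test:
H₀: observed counts match expected distribution
H₁: observed counts differ from expected distribution
df = k - 1 = 3
χ² = Σ(O - E)²/E
   = (30 - 24.6)²/24.6 + (27 - 24.8)²/24.8 + (23 - 24.8)²/24.8 + (19 - 24.8)²/24.8
   = 1.185 + 0.195 + 0.131 + 1.356
   = 2.87
p-value = 0.4125

Since p-value > α = 0.01, we fail to reject H₀.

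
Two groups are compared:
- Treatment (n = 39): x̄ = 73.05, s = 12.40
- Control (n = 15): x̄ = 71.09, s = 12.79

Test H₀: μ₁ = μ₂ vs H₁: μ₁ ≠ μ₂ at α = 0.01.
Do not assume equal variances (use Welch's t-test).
Welch's two-sample t-test:
H₀: μ₁ = μ₂
H₁: μ₁ ≠ μ₂
s₁²/n₁ = 12.40²/39 = 3.9426,  s₂²/n₂ = 12.79²/15 = 10.9056
SE = √(s₁²/n₁ + s₂²/n₂) = √(3.9426 + 10.9056) = 3.8533
df (Welch-Satterthwaite) = (s₁²/n₁ + s₂²/n₂)² / [(s₁²/n₁)²/(n₁-1) + (s₂²/n₂)²/(n₂-1)] ≈ 24.76
t = (x̄₁ - x̄₂) / SE = (73.05 - 71.09) / 3.8533 = 1.96 / 3.8533 = 0.509
p-value = 0.6155

Since p-value > α = 0.01, we fail to reject H₀.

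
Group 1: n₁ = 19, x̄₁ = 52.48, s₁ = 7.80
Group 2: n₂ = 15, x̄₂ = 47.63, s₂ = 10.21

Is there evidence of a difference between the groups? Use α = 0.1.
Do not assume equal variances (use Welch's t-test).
Welch's two-sample t-test:
H₀: μ₁ = μ₂
H₁: μ₁ ≠ μ₂
s₁²/n₁ = 7.80²/19 = 3.2021,  s₂²/n₂ = 10.21²/15 = 6.9496
SE = √(s₁²/n₁ + s₂²/n₂) = √(3.2021 + 6.9496) = 3.1862
df (Welch-Satterthwaite) = (s₁²/n₁ + s₂²/n₂)² / [(s₁²/n₁)²/(n₁-1) + (s₂²/n₂)²/(n₂-1)] ≈ 25.64
t = (x̄₁ - x̄₂) / SE = (52.48 - 47.63) / 3.1862 = 4.85 / 3.1862 = 1.522
p-value = 0.1402

Since p-value > α = 0.1, we fail to reject H₀.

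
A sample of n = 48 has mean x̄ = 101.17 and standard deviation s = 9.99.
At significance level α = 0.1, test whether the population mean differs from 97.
One-sample t-test:
H₀: μ = 97
H₁: μ ≠ 97
df = n - 1 = 47
t = (x̄ - μ₀) / (s/√n) = (101.17 - 97) / (9.99/√48) = 2.892
p-value = 0.0058

Since p-value < α = 0.1, we reject H₀.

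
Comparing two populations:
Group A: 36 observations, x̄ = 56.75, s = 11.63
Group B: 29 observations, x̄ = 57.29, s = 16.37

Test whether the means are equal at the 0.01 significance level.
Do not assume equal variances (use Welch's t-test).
Welch's two-sample t-test:
H₀: μ₁ = μ₂
H₁: μ₁ ≠ μ₂
s₁²/n₁ = 11.63²/36 = 3.7571,  s₂²/n₂ = 16.37²/29 = 9.2406
SE = √(s₁²/n₁ + s₂²/n₂) = √(3.7571 + 9.2406) = 3.6052
df (Welch-Satterthwaite) = (s₁²/n₁ + s₂²/n₂)² / [(s₁²/n₁)²/(n₁-1) + (s₂²/n₂)²/(n₂-1)] ≈ 48.93
t = (x̄₁ - x̄₂) / SE = (56.75 - 57.29) / 3.6052 = -0.54 / 3.6052 = -0.150
p-value = 0.8816

Since p-value > α = 0.01, we fail to reject H₀.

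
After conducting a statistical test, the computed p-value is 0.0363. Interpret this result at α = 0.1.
Since p = 0.0363 < α = 0.1, reject H₀.
There is sufficient evidence to reject the null hypothesis; the result is statistically significant at the 0.1 level.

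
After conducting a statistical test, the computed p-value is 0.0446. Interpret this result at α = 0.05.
Since p = 0.0446 < α = 0.05, reject H₀.
There is sufficient evidence to reject the null hypothesis; the result is statistically significant at the 0.05 level.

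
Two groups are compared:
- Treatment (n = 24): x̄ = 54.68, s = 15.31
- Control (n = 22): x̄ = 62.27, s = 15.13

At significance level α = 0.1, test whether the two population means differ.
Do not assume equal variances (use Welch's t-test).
Welch's two-sample t-test:
H₀: μ₁ = μ₂
H₁: μ₁ ≠ μ₂
s₁²/n₁ = 15.31²/24 = 9.7665,  s₂²/n₂ = 15.13²/22 = 10.4053
SE = √(s₁²/n₁ + s₂²/n₂) = √(9.7665 + 10.4053) = 4.4913
df (Welch-Satterthwaite) = (s₁²/n₁ + s₂²/n₂)² / [(s₁²/n₁)²/(n₁-1) + (s₂²/n₂)²/(n₂-1)] ≈ 43.74
t = (x̄₁ - x̄₂) / SE = (54.68 - 62.27) / 4.4913 = -7.59 / 4.4913 = -1.690
p-value = 0.0982

Since p-value < α = 0.1, we reject H₀.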